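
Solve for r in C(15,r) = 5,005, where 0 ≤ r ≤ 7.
6

Solution: C(15,r) is increasing for 0 ≤ r ≤ 7. Stepping up (C(15,r+1) = C(15,r)·(15−r)/(r+1)): C(15,1) = 15, C(15,2) = 105, C(15,3) = 455, C(15,4) = 1,365, C(15,5) = 3,003, C(15,6) = 5,005 ✓. So r = 6.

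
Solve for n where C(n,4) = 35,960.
C(n,4) = n(n−1)(n−2)(n−3)/4! is increasing in n, and n(n−1)(n−2)(n−3) = 4!·35,960 = 863,040 ≈ (n−1.5)^4 gives n ≈ 32.0. Check: C(30,4) = 27,405, C(31,4) = 31,465, C(32,4) = 35,960 ✓. So n = 32.
Final answer: 32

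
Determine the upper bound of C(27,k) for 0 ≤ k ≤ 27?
20,058,300

Solution: Maximum at k = 13 or k = 14: C(27,13) = 20,058,300.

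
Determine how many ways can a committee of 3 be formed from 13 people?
286

C(13,3) = 13! / (3! × (13-3)!)
         = 13! / (3! × 10!)
         = 286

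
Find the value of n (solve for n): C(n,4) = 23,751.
29

Explanation: C(n,4) = n(n−1)(n−2)(n−3)/4! is increasing in n, and n(n−1)(n−2)(n−3) = 4!·23,751 = 570,024 ≈ (n−1.5)^4 gives n ≈ 29.0. Check: C(27,4) = 17,550, C(28,4) = 20,475, C(29,4) = 23,751 ✓. So n = 29.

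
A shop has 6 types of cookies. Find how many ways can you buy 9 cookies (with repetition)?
Stars and bars: C(9+6-1, 9) = C(14, 9) = 2,002.
Final answer: 2,002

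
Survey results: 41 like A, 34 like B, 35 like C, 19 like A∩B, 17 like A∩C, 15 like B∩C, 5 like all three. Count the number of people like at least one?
64

Explanation: |A∪B∪C| = 41+34+35-19-17-15+5 = 64.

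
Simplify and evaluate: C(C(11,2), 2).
1,485

Solution: C(11,2) = 55, then C(55, 2) = 1,485.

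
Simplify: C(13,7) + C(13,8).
3,003

Reasoning: By Pascal's identity: C(14,8) = 3,003.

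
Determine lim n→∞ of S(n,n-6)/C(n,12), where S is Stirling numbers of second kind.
10395
The leading term of S(n,n-6) as a polynomial in n is (11)!!·C(n,12), so the ratio → (11)!! = 10395.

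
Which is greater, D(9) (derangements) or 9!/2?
9!/2

D(9) = (9-1)·[D(8) + D(7)] = 8·[14,833 + 1,854] = 133,496; 9!/2 = 362,880/2 = 181,440.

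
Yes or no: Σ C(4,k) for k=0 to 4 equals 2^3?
No

Working:
Binomial theorem: Σ C(4,k) = (1+1)^4 = 2^4 = 16; RHS 2^3 = 8.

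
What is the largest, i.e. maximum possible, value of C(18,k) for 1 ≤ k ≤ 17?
C(18,k) is maximised at the centre of the row: C(18,9) = 48,620.
Final answer: 48,620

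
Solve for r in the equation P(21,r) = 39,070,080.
6

Working:
P(21,r) = 21·20·…·(21−r+1), a product of r factors. Multiplying down from 21: 21 = 21; 21·20 = 420; 21·20·19 = 7,980; 21·20·19·18 = 143,640; 21·20·19·18·17 = 2,441,880; 21·20·19·18·17·16 = 39,070,080 ✓ (6 factors). So r = 6.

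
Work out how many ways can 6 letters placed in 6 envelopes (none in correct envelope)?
265

Explanation: Using D(n) = (n-1)[D(n-1) + D(n-2)]:
D(6) = (6-1) × [D(5) + D(4)]
      = 5 × [44 + 9]
      = 5 × 53
      = 265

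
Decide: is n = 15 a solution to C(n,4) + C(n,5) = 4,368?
C(15,4) + C(15,5) = 1,365 + 3,003 = 4,368, which equals 4,368.
Final answer: Yes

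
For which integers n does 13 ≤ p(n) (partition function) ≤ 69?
Tabulating p(n) via p(n) = p(n−1) + p(n−2) − p(n−5) − p(n−7) + …: p(6)=11; p(7)=15; p(8)=22; p(9)=30; p(10)=42; p(11)=56; p(12)=77. So valid n = 7, 8, 9, 10, 11.

Answer: 7, 8, 9, 10, 11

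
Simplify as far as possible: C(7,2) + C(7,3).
56

Explanation: By Pascal's identity: C(8,3) = 56.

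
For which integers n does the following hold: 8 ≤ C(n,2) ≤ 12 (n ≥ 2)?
C(4,2)=6; C(5,2)=10; C(6,2)=15. So valid n = 5.

Answer: 5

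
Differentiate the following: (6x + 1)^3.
18(6x + 1)^2

Working:
Chain rule: 3(6x+1)^{2} × 6 = 18(6x+1)^{2}.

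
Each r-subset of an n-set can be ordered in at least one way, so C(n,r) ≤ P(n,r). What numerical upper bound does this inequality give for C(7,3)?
P(7,3) = 7·6·5 = 210, so C(7,3) ≤ 210. (The bound is loose by a factor of 3! = 6: C(7,3) = 210/6 = 35.)
Final answer: 210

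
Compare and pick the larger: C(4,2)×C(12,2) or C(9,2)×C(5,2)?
C(4,2)×C(12,2)
C(4,2)×C(12,2)=396, C(9,2)×C(5,2)=360.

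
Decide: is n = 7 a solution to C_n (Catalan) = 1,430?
No

Reasoning: C_7 = C(14,7)/(7+1) = 3,432/8 = 429, which does not equal 1,430.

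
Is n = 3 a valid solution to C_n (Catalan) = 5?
C_3 = C(6,3)/(3+1) = 20/4 = 5, which equals 5.
Final answer: Yes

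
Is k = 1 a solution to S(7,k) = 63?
No

S(7,1) = 1·S(6,1) + S(6,0) = 1·1 + 0 = 1, which does not equal 63.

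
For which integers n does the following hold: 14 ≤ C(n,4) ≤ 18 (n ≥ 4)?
6

Explanation: C(5,4)=5; C(6,4)=15; C(7,4)=35. So valid n = 6.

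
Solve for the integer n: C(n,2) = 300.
25
C(n,2) = n(n−1)/2! is increasing in n, and n(n−1) = 2!·300 = 600 ≈ (n−0.5)^2 gives n ≈ 25.0. Check: C(23,2) = 253, C(24,2) = 276, C(25,2) = 300 ✓. So n = 25.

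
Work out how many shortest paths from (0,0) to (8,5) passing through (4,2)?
525
To (4,2): C(6,4)=15. From there: C(7,4)=35. Total: 525.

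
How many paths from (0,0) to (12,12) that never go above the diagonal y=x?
208,012

Reasoning: Counted by the Catalan number C_12: C_12 = C(24,12)/(12+1) = 2,704,156/13 = 208,012.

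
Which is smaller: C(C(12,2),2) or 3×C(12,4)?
3×C(12,4)

Solution: C(C(12,2),2)=2,145, 3×C(12,4)=1,485.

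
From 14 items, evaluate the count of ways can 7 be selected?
3,432

Explanation: C(14,7) = 14! / (7! × (14-7)!)
         = 14! / (7! × 7!)
         = 3,432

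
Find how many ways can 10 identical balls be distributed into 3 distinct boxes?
66

Solution: C(10+3-1, 3-1) = C(12, 2) = 66.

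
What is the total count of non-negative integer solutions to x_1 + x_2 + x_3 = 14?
C(14+3-1, 3-1) = 120.

Answer: 120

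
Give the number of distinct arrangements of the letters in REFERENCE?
7,560

Solution: Word has 9 letters (R=2, E=4, F=1, N=1, C=1). Arrangements: 9!/Π(k!) = 7,560.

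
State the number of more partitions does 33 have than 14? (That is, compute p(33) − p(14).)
10,008
Pentagonal recurrence p(n) = p(n−1) + p(n−2) − p(n−5) − p(n−7) + …: p(33) = p(32) + p(31) − p(28) − p(26) + p(21) + p(18) − p(11) − p(7) = 8,349 + 6,842 − 3,718 − 2,436 + 792 + 385 − 56 − 15 = 10,143.
p(14) = p(13) + p(12) − p(9) − p(7) + p(2) = 101 + 77 − 30 − 15 + 2 = 135.
Difference = 10,143 − 135 = 10,008.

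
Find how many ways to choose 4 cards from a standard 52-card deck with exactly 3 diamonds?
11,154

Solution: 13 diamonds and 39 non-diamonds: C(13,3) × C(39,1) = 286 × 39 = 11,154.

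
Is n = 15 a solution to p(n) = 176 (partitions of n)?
Yes

Reasoning: Pentagonal recurrence p(n) = p(n−1) + p(n−2) − p(n−5) − p(n−7) + …: p(15) = p(14) + p(13) − p(10) − p(8) + p(3) + p(0) = 135 + 101 − 42 − 22 + 3 + 1 = 176, which equals 176.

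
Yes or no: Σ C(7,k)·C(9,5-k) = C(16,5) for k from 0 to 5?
Yes

Vandermonde's identity gives C(16,5) = 4,368; RHS C(16,5) = 4,368.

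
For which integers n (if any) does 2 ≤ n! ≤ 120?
2, 3, 4, 5

Solution: n! is strictly increasing; 2! = 2 and 5! = 120, so valid n = 2, 3, 4, 5.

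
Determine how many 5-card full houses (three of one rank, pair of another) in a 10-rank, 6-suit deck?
27,000
Triple rank: 10. Triple suits: C(6,3)=20. Pair rank: 9. Pair suits: C(6,2)=15. Total: 27,000.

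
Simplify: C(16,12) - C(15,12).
C(16,12) - C(15,12) = C(15,11) = 1,365.
Final answer: 1,365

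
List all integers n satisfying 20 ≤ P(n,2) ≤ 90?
5, 6, 7, 8, 9, 10
P(4,2)=12; P(5,2)=20; P(6,2)=30; P(7,2)=42; P(8,2)=56; P(9,2)=72; P(10,2)=90; P(11,2)=110. So valid n = 5, 6, 7, 8, 9, 10.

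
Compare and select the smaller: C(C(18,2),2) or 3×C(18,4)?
C(C(18,2),2)=11,628, 3×C(18,4)=9,180.

Answer: 3×C(18,4)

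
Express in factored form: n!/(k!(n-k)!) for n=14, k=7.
C(14,7) = 3,432

This is the binomial coefficient C(14,7) = 3,432.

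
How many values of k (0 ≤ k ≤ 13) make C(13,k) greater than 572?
6

Explanation: Row 13 is unimodal and symmetric about k=13/2. C(13,3)=286 ≤ 572; C(13,4)=715 > 572; by symmetry C(13,k) > 572 for k = 4..9. That's 9 - 4 + 1 = 6 values.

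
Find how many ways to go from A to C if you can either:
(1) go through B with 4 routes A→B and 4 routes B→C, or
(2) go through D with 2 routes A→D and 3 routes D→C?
22

Explanation: Route via B: 4×4=16. Route via D: 2×3=6. Total: 22.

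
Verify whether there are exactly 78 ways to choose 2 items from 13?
True

Explanation: C(13,2) = 78.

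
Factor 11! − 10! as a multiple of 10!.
10 × 10! = 36,288,000

Solution: 11! − 10! = 11·10! − 10! = (11 − 1)·10! = 10 × 10! = 36,288,000.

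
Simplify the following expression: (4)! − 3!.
(4)! − 3! = (4)·3! − 3! = (4−1)·3! = 3·3! = 18.
Final answer: 18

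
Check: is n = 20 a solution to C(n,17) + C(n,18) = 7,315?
No

Explanation: C(20,17) + C(20,18) = 1,140 + 190 = 1,330, which does not equal 7,315.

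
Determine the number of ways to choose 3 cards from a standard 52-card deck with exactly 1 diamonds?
9,633

13 diamonds and 39 non-diamonds: C(13,1) × C(39,2) = 13 × 741 = 9,633.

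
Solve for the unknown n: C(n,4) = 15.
6

C(n,4) = n(n−1)(n−2)(n−3)/4! is increasing in n, and n(n−1)(n−2)(n−3) = 4!·15 = 360 ≈ (n−1.5)^4 gives n ≈ 5.9. Check: C(4,4) = 1, C(5,4) = 5, C(6,4) = 15 ✓. So n = 6.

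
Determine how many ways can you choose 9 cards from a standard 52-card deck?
C(52,9) = 3,679,075,400.
Final answer: 3,679,075,400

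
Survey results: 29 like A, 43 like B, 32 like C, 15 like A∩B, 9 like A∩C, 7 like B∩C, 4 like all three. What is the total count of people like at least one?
|A∪B∪C| = 29+43+32-15-9-7+4 = 77.
Final answer: 77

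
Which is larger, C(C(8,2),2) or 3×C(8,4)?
C(C(8,2),2)=378, 3×C(8,4)=210.
Final answer: C(C(8,2),2)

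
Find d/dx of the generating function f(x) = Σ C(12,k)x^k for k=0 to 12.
Term-by-term differentiation gives Σ k·C(12,k)x^{k-1} for k=1 to 12.
Final answer: Σ k·C(12,k)x^(k-1) for k=1 to 12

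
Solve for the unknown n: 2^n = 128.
2^7 = 128, so n = 7.
Final answer: 7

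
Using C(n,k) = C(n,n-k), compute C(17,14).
680

Explanation: C(17,14) = C(17,3) = 680.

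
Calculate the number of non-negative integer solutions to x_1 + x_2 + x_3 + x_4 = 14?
680

C(14+4-1, 4-1) = 680.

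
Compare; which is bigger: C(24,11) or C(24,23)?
C(24,11)

Working:
C(24,11)=2,496,144, C(24,23)=24.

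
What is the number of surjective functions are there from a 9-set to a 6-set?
1,905,120

Working:
Onto functions = 6! × S(9,6)
First compute S(9,6) via recurrence:
Using the Stirling recurrence: S(n,k) = k·S(n-1,k) + S(n-1,k-1)
S(9,6) = 6·S(8,6) + S(8,5)
         = 6·266 + 1050
         = 1596 + 1050
         = 2,646
Then: 720 × 2646 = 1,905,120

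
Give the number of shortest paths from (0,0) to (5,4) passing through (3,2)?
60

Explanation: To (3,2): C(5,3)=10. From there: C(4,2)=6. Total: 60.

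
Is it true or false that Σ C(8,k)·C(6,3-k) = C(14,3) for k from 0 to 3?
True
Vandermonde's identity gives C(14,3) = 364; RHS C(14,3) = 364.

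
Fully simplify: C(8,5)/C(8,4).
4/5

Reasoning: C(n,k+1)/C(n,k) = (n−k)/(k+1). Here (8−4)/(4+1) = 4/5 = 4/5.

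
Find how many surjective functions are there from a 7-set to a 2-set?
126

Working:
Onto functions = 2! × S(7,2)
First compute S(7,2) via recurrence:
Using the Stirling recurrence: S(n,k) = k·S(n-1,k) + S(n-1,k-1)
S(7,2) = 2·S(6,2) + S(6,1)
         = 2·31 + 1
         = 62 + 1
         = 63
Then: 2 × 63 = 126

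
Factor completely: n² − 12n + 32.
Seek roots whose sum is 12 and product is 32: (4, 8). So n² − 12n + 32 = (n − 4)(n − 8).
Final answer: (n − 4)(n − 8)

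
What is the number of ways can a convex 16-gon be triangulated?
2,674,440

Reasoning: Using the Catalan number formula: C_n = C(2n, n) / (n+1)
C_14 = C(28, 14) / (14+1)
     = 40116600 / 15
     = 2,674,440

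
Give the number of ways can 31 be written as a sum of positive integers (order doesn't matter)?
Pentagonal recurrence p(n) = p(n−1) + p(n−2) − p(n−5) − p(n−7) + …: p(31) = p(30) + p(29) − p(26) − p(24) + p(19) + p(16) − p(9) − p(5) = 5,604 + 4,565 − 2,436 − 1,575 + 490 + 231 − 30 − 7 = 6,842.
Final answer: 6,842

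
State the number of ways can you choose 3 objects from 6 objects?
20

Working:
C(6,3) = 6! / (3! × (6-3)!)
         = 6! / (3! × 3!)
         = 20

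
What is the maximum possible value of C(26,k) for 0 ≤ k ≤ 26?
10,400,600

Explanation: Maximum at k = 13: C(26,13) = 10,400,600.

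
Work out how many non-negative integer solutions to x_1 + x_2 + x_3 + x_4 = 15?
816

Solution: C(15+4-1, 4-1) = 816.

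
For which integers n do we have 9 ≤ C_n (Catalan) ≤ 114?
4, 5

Reasoning: C_3=5; C_4=14; C_5=42; C_6=132. So valid n = 4, 5.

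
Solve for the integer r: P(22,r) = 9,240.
3

Reasoning: P(22,r) = 22·21·…·(22−r+1), a product of r factors. Multiplying down from 22: 22 = 22; 22·21 = 462; 22·21·20 = 9,240 ✓ (3 factors). So r = 3.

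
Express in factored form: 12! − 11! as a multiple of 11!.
12! − 11! = 12·11! − 11! = (12 − 1)·11! = 11 × 11! = 439,084,800.

Answer: 11 × 11! = 439,084,800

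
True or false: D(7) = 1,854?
True

Solution: Derangements of 7 elements: D(7) = (7-1)·[D(6) + D(5)] = 6·[265 + 44] = 1,854.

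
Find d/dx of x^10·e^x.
(10x^9 + x^10)e^x

Reasoning: Product rule: d/dx[x^10]·e^x + x^10·d/dx[e^x] = 10x^{9}e^x + x^10e^x.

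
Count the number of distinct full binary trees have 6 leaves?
42

Working:
Using the Catalan number formula: C_n = C(2n, n) / (n+1)
C_5 = C(10, 5) / (5+1)
     = 252 / 6
     = 42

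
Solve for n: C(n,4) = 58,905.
36

Reasoning: C(n,4) = n(n−1)(n−2)(n−3)/4! is increasing in n, and n(n−1)(n−2)(n−3) = 4!·58,905 = 1,413,720 ≈ (n−1.5)^4 gives n ≈ 36.0. Check: C(34,4) = 46,376, C(35,4) = 52,360, C(36,4) = 58,905 ✓. So n = 36.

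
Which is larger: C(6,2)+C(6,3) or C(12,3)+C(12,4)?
C(12,3)+C(12,4)

Explanation: First=35, Second=715.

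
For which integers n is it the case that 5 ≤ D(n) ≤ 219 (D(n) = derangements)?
Using D(n) = (n−1)[D(n−1) + D(n−2)] with D(1)=0, D(2)=1: D(3)=2; D(4)=9; D(5)=44; D(6)=265. So valid n = 4, 5.

Answer: 4, 5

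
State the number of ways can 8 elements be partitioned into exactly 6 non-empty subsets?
This equals S(8,6), the Stirling number of the 2nd kind.
Using the Stirling recurrence: S(n,k) = k·S(n-1,k) + S(n-1,k-1)
S(8,6) = 6·S(7,6) + S(7,5)
         = 6·21 + 140
         = 126 + 140
         = 266

Answer: 266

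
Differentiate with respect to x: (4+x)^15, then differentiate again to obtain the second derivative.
210(4+x)^13

Reasoning: First derivative: 15(4+x)^{14}. Second derivative: 15·14·(4+x)^{13} = 210(4+x)^{13}.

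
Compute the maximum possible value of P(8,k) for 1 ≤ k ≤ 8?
P(8,k) increases in k, so maximum at k = 8: 8! = 40,320.
Final answer: 40,320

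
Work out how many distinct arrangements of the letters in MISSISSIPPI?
Word has 11 letters (M=1, I=4, S=4, P=2). Arrangements: 11!/Π(k!) = 34,650.

Answer: 34,650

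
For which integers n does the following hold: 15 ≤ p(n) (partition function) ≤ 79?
Tabulating p(n) via p(n) = p(n−1) + p(n−2) − p(n−5) − p(n−7) + …: p(6)=11; p(7)=15; p(8)=22; p(9)=30; p(10)=42; p(11)=56; p(12)=77; p(13)=101. So valid n = 7, 8, 9, 10, 11, 12.
Final answer: 7, 8, 9, 10, 11, 12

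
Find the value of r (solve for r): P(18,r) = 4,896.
3
P(18,r) = 18·17·…·(18−r+1), a product of r factors. Multiplying down from 18: 18 = 18; 18·17 = 306; 18·17·16 = 4,896 ✓ (3 factors). So r = 3.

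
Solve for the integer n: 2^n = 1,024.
10

Reasoning: 2^10 = 1,024, so n = 10.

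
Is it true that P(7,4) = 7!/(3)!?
True

Explanation: Permutation formula P(n,k) = n!/(n-k)!: 7!/3! = 5,040/6 = 840 = P(7,4). The statement holds.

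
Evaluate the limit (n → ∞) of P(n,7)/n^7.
1
P(n,7) = n(n-1)···(n-6) ≈ n^7 for large n. Limit = 1.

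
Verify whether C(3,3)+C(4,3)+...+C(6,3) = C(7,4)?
Hockey stick identity gives Σ = C(7,4) = 35; RHS C(7,4) = 35.

Answer: True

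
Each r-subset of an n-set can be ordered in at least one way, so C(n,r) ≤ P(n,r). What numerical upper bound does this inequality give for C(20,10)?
670,442,572,800

Working:
P(20,10) = 20·19·18·17·16·15·14·13·12·11 = 670,442,572,800, so C(20,10) ≤ 670,442,572,800. (The bound is loose by a factor of 10! = 3,628,800: C(20,10) = 670,442,572,800/3,628,800 = 184,756.)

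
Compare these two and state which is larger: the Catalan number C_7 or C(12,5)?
C(12,5)

Working:
C_7 = C(14,7)/(7+1) = 3,432/8 = 429; C(12,5) = 792.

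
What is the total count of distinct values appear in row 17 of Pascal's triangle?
9
Row 17 has entries C(17,0)..C(17,17); by symmetry C(17,k)=C(17,17-k), giving 9 distinct values.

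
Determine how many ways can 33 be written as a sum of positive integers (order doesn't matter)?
10,143

Reasoning: Pentagonal recurrence p(n) = p(n−1) + p(n−2) − p(n−5) − p(n−7) + …: p(33) = p(32) + p(31) − p(28) − p(26) + p(21) + p(18) − p(11) − p(7) = 8,349 + 6,842 − 3,718 − 2,436 + 792 + 385 − 56 − 15 = 10,143.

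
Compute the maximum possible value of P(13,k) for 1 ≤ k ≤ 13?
6,227,020,800

Working:
P(13,k) increases in k, so maximum at k = 13: 13! = 6,227,020,800.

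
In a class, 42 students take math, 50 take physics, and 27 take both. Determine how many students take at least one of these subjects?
65
|A∪B| = |A|+|B|-|A∩B| = 42+50-27 = 65.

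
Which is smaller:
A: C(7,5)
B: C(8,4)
A

A=C(7,5)=21, B=C(8,4)=70.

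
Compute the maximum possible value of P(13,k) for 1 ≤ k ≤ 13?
6,227,020,800

Solution: P(13,k) increases in k, so maximum at k = 13: 13! = 6,227,020,800.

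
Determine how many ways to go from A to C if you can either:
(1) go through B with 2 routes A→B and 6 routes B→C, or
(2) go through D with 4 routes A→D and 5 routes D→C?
Route via B: 2×6=12. Route via D: 4×5=20. Total: 32.

Answer: 32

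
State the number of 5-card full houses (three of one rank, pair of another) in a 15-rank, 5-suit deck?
21,000

Explanation: Triple rank: 15. Triple suits: C(5,3)=10. Pair rank: 14. Pair suits: C(5,2)=10. Total: 21,000.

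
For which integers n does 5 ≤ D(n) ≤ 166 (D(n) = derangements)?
4, 5

Working:
Using D(n) = (n−1)[D(n−1) + D(n−2)] with D(1)=0, D(2)=1: D(3)=2; D(4)=9; D(5)=44; D(6)=265. So valid n = 4, 5.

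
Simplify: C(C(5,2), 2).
C(5,2) = 10, then C(10, 2) = 45.
Final answer: 45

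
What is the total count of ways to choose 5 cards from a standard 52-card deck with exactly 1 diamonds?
1,069,263

Explanation: 13 diamonds and 39 non-diamonds: C(13,1) × C(39,4) = 13 × 82251 = 1,069,263.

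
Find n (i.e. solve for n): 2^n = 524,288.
19

524,288 = 1,024 × 512 = 2^10 × 2^9 = 2^19, so n = 19.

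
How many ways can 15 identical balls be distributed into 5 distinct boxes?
3,876

Working:
C(15+5-1, 5-1) = C(19, 4) = 3,876.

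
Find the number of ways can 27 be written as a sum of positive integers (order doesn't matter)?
3,010

Reasoning: Pentagonal recurrence p(n) = p(n−1) + p(n−2) − p(n−5) − p(n−7) + …: p(27) = p(26) + p(25) − p(22) − p(20) + p(15) + p(12) − p(5) − p(1) = 2,436 + 1,958 − 1,002 − 627 + 176 + 77 − 7 − 1 = 3,010.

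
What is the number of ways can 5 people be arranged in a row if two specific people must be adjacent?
48

Working:
Treat pair as unit: (5-1)! arrangements × 2 internal orders = 48.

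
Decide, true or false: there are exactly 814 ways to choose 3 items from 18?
C(18,3) = 816 ≠ 814.
Final answer: False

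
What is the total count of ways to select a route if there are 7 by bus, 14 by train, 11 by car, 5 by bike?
37

Solution: By the addition principle: 7 + 14 + 11 + 5 = 37.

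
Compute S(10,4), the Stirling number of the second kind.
34,105

Working:
Using the Stirling recurrence: S(n,k) = k·S(n-1,k) + S(n-1,k-1)
S(10,4) = 4·S(9,4) + S(9,3)
         = 4·7770 + 3025
         = 31080 + 3025
         = 34,105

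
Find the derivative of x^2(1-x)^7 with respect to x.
2x^1(1-x)^7 - 7x^2(1-x)^6

Working:
Product rule: 2x^{1}(1-x)^{7} + x^2·(-7)(1-x)^{6}.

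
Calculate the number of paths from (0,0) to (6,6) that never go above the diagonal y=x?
132

Counted by the Catalan number C_6: C_6 = C(12,6)/(6+1) = 924/7 = 132.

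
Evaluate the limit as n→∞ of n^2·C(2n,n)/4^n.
C(2n,n) ~ 4^n/√(πn), so n^2·C(2n,n)/4^n ~ n^(2 − 1/2)/√π → ∞.
Final answer: ∞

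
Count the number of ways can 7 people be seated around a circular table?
720

Explanation: Circular arrangements: (7-1)! = 720.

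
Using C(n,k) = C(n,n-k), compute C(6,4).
15

C(6,4) = C(6,2) = 15.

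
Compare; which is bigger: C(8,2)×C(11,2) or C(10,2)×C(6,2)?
C(8,2)×C(11,2)=1,540, C(10,2)×C(6,2)=675.
Final answer: C(8,2)×C(11,2)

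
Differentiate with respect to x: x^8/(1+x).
(8x^7(1+x) - x^8)/(1+x)²

Explanation: Quotient rule: [8x^{7}(1+x) - x^8]/(1+x)².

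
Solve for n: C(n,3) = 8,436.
38

C(n,3) = n(n−1)(n−2)/3! is increasing in n, and n(n−1)(n−2) = 3!·8,436 = 50,616 ≈ (n−1)^3 gives n ≈ 38.0. Check: C(36,3) = 7,140, C(37,3) = 7,770, C(38,3) = 8,436 ✓. So n = 38.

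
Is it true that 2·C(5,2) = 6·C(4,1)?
False

Solution: Absorption identity k·C(n,k) = n·C(n-1,k-1). LHS = 2·10 = 20; RHS = 6·4 = 24.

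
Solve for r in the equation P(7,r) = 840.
4

Explanation: P(7,r) = 7·6·…·(7−r+1), a product of r factors. Multiplying down from 7: 7 = 7; 7·6 = 42; 7·6·5 = 210; 7·6·5·4 = 840 ✓ (4 factors). So r = 4.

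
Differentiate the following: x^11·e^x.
(11x^10 + x^11)e^x

Solution: Product rule: d/dx[x^11]·e^x + x^11·d/dx[e^x] = 11x^{10}e^x + x^11e^x.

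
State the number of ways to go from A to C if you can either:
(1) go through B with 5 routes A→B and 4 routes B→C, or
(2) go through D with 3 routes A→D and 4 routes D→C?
Route via B: 5×4=20. Route via D: 3×4=12. Total: 32.
Final answer: 32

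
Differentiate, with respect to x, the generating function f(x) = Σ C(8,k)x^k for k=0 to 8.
Σ k·C(8,k)x^(k-1) for k=1 to 8
Term-by-term differentiation gives Σ k·C(8,k)x^{k-1} for k=1 to 8.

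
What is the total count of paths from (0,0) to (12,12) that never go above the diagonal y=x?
208,012

Counted by the Catalan number C_12: C_12 = C(24,12)/(12+1) = 2,704,156/13 = 208,012.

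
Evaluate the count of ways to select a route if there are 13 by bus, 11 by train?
24

Explanation: By the addition principle: 13 + 11 = 24.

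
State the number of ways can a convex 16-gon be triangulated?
Using the Catalan number formula: C_n = C(2n, n) / (n+1)
C_14 = C(28, 14) / (14+1)
     = 40116600 / 15
     = 2,674,440

Answer: 2,674,440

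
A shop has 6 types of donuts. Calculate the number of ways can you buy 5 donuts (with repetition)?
252

Explanation: Stars and bars: C(5+6-1, 5) = C(10, 5) = 252.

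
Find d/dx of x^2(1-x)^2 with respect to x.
2x^1(1-x)^2 - 2x^2(1-x)^1

Reasoning: Product rule: 2x^{1}(1-x)^{2} + x^2·(-2)(1-x)^{1}.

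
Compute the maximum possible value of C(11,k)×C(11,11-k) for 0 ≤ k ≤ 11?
213,444

Reasoning: C(11,k)·C(11,11-k) = C(11,k)², maximised at the centre k = 5: C(11,5)² = 213,444.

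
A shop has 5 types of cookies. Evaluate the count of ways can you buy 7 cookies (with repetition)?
330

Working:
Stars and bars: C(7+5-1, 7) = C(11, 7) = 330.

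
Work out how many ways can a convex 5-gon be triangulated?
5

Solution: Using the Catalan number formula: C_n = C(2n, n) / (n+1)
C_3 = C(6, 3) / (3+1)
     = 20 / 4
     = 5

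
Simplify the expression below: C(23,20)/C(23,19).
1/5
C(n,k+1)/C(n,k) = (n−k)/(k+1). Here (23−19)/(19+1) = 4/20 = 1/5.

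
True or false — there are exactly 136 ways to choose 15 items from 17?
True

Explanation: C(17,15) = 136.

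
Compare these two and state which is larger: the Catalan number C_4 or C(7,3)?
C_4 = C(8,4)/(4+1) = 70/5 = 14; C(7,3) = 35.

Answer: C(7,3)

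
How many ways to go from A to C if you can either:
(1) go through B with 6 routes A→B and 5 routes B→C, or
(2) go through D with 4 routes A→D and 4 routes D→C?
46
Route via B: 6×5=30. Route via D: 4×4=16. Total: 46.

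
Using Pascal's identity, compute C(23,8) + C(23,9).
1,307,504

Solution: C(23,8) + C(23,9) = C(24,9) = 1,307,504.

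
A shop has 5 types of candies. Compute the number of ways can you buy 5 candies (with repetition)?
Stars and bars: C(5+5-1, 5) = C(9, 5) = 126.
Final answer: 126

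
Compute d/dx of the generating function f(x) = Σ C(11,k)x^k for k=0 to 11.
Σ k·C(11,k)x^(k-1) for k=1 to 11
Term-by-term differentiation gives Σ k·C(11,k)x^{k-1} for k=1 to 11.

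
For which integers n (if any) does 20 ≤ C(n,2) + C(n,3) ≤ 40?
C(4,2)+C(4,3)=10; C(5,2)+C(5,3)=20; C(6,2)+C(6,3)=35; C(7,2)+C(7,3)=56. So valid n = 5, 6.

Answer: 5, 6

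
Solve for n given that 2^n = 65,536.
65,536 = 1,024 × 64 = 2^10 × 2^6 = 2^16, so n = 16.
Final answer: 16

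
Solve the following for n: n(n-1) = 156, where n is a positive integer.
13

Working:
n² − n − 156 = 0, so n = (1 ± √(1 + 4·156))/2 = (1 ± √625)/2 = (1 ± 25)/2, i.e. n = 13 or n = -12. Taking the positive root, n = 13 (check: 13×12 = 156).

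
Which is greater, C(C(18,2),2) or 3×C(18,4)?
C(C(18,2),2)

Reasoning: C(C(18,2),2)=11,628, 3×C(18,4)=9,180.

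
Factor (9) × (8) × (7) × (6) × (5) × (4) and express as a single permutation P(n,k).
P(9,6) = 9!/(3)!

Reasoning: Product of 6 consecutive descending integers starting at 9: P(9,6) = 9!/3! = 60,480.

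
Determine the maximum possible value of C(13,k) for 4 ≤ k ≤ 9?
C(13,k) is maximised at the centre of the row: C(13,6) = 1,716.
Final answer: 1,716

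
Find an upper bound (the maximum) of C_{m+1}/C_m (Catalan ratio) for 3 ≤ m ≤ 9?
38/11

Working:
C_{m+1}/C_m = 2(2m+1)/(m+2), which increases with m. Maximum at m = 9: 2·19/11 = 38/11.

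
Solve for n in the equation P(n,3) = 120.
P(n,3) = n(n−1)(n−2) is increasing in n; n(n−1)(n−2) ≈ (n−1)^3 = 120 gives n ≈ 5.9. Check: P(4,3) = 24, P(5,3) = 60, P(6,3) = 120 ✓. So n = 6.

Answer: 6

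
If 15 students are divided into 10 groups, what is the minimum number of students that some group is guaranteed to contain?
2

Reasoning: Pigeonhole: ⌈15/10⌉ = 2.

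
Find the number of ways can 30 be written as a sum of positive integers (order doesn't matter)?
Pentagonal recurrence p(n) = p(n−1) + p(n−2) − p(n−5) − p(n−7) + …: p(30) = p(29) + p(28) − p(25) − p(23) + p(18) + p(15) − p(8) − p(4) = 4,565 + 3,718 − 1,958 − 1,255 + 385 + 176 − 22 − 5 = 5,604.

Answer: 5,604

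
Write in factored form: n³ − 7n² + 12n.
n³ − 7n² + 12n = n(n² − 7n + 12) = n(n − 3)(n − 4).

Answer: n(n − 3)(n − 4)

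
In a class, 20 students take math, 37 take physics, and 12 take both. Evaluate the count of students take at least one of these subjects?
45
|A∪B| = |A|+|B|-|A∩B| = 20+37-12 = 45.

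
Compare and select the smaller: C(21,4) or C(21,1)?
C(21,1)

C(21,4)=5,985, C(21,1)=21.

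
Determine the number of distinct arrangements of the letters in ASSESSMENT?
75,600

Solution: Word has 10 letters (A=1, S=4, E=2, M=1, N=1, T=1). Arrangements: 10!/Π(k!) = 75,600.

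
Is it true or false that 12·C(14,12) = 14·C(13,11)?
True

Working:
Absorption identity k·C(n,k) = n·C(n-1,k-1). LHS = 12·91 = 1,092; RHS = 14·78 = 1,092.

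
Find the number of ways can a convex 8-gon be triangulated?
132
Using the Catalan number formula: C_n = C(2n, n) / (n+1)
C_6 = C(12, 6) / (6+1)
     = 924 / 7
     = 132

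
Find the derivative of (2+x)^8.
8(2+x)^7

Using the power rule: d/dx (2+x)^8 = 8(2+x)^{7}.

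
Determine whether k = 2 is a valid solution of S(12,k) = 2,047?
S(12,2) = 2·S(11,2) + S(11,1) = 2·1,023 + 1 = 2,047, which equals 2,047.
Final answer: Yes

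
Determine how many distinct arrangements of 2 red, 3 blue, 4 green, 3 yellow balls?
Multinomial: 12!/(2! × 3! × 4! × 3!) = 277,200.

Answer: 277,200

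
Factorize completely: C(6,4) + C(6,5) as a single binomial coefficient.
C(7,5)

Working:
By Pascal's identity: C(6,4) + C(6,5) = C(7,5) = 21.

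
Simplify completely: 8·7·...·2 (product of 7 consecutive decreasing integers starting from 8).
This is P(8,7) = 8!/(1)! = 40,320.

Answer: 40,320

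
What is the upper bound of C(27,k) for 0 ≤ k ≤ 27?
20,058,300

Reasoning: Maximum at k = 13 or k = 14: C(27,13) = 20,058,300.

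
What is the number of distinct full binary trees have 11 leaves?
16,796

Explanation: Using the Catalan number formula: C_n = C(2n, n) / (n+1)
C_10 = C(20, 10) / (10+1)
     = 184756 / 11
     = 16,796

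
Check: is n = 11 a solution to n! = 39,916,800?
Yes
11! = 11·10! = 11·3,628,800 = 39,916,800, which equals 39,916,800.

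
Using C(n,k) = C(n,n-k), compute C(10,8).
45

Reasoning: C(10,8) = C(10,2) = 45.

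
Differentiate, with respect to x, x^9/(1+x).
(9x^8(1+x) - x^9)/(1+x)²

Reasoning: Quotient rule: [9x^{8}(1+x) - x^9]/(1+x)².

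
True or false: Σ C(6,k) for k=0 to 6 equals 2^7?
False

Reasoning: Binomial theorem: Σ C(6,k) = (1+1)^6 = 2^6 = 64; RHS 2^7 = 128.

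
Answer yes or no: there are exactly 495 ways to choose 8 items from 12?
Yes

C(12,8) = 495.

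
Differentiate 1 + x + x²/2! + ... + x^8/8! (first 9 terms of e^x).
1 + x + x²/2! + ... + x^7/7!

Differentiating term by term gives the first 8 terms of e^x.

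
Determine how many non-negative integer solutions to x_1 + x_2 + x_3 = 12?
91

Explanation: C(12+3-1, 3-1) = 91.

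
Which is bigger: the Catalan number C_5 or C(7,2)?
C_5

Solution: C_5 = C(10,5)/(5+1) = 252/6 = 42; C(7,2) = 21.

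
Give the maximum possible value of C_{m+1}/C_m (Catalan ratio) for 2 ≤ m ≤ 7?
10/3

C_{m+1}/C_m = 2(2m+1)/(m+2), which increases with m. Maximum at m = 7: 2·15/9 = 10/3.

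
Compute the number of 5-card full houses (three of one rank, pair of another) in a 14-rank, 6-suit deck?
54,600

Working:
Triple rank: 14. Triple suits: C(6,3)=20. Pair rank: 13. Pair suits: C(6,2)=15. Total: 54,600.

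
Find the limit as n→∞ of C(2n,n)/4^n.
0

Explanation: C(2n,n) ~ 4^n/√(πn), so C(2n,n)/4^n ~ 1/√(πn) → 0.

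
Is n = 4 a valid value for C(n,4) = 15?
No

C(4,4) = 4·3·2·1/4! = 24/24 = 1, which does not equal 15.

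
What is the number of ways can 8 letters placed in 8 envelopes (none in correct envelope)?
14,833

Using D(n) = (n-1)[D(n-1) + D(n-2)]:
D(8) = (8-1) × [D(7) + D(6)]
      = 7 × [1854 + 265]
      = 7 × 2119
      = 14,833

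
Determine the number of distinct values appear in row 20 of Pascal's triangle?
11

Working:
Row 20 has entries C(20,0)..C(20,20); by symmetry C(20,k)=C(20,20-k), giving 11 distinct values.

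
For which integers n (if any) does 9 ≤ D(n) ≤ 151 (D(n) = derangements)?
4, 5

Solution: Using D(n) = (n−1)[D(n−1) + D(n−2)] with D(1)=0, D(2)=1: D(3)=2; D(4)=9; D(5)=44; D(6)=265. So valid n = 4, 5.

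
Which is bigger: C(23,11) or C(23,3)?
C(23,11)=1,352,078, C(23,3)=1,771.
Final answer: C(23,11)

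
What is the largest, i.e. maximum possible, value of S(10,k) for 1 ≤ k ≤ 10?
Row S(10,k) for k = 1..10 (via S(n,k) = k·S(n−1,k) + S(n−1,k−1)): 1, 511, 9,330, 34,105, 42,525, 22,827, 5,880, 750, 45, 1. The row is unimodal; maximum at k = 5: 42,525.
Final answer: 42,525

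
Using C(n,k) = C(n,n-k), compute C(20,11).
167,960

Reasoning: C(20,11) = C(20,9) = 167,960.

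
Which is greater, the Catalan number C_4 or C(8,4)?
C(8,4)

C_4 = C(8,4)/(4+1) = 70/5 = 14; C(8,4) = 70.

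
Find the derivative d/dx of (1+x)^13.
Using the power rule: d/dx (1+x)^13 = 13(1+x)^{12}.
Final answer: 13(1+x)^12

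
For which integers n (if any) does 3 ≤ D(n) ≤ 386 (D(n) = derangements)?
4, 5, 6

Solution: Using D(n) = (n−1)[D(n−1) + D(n−2)] with D(1)=0, D(2)=1: D(3)=2; D(4)=9; D(5)=44; D(6)=265; D(7)=1,854. So valid n = 4, 5, 6.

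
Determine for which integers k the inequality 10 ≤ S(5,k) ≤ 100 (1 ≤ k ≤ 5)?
2, 3, 4

Working:
S(5,1)=1; S(5,2)=15; S(5,3)=25; S(5,4)=10; S(5,5)=1. So valid k = 2, 3, 4.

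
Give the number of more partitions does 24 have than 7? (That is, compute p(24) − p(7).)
1,560

Pentagonal recurrence p(n) = p(n−1) + p(n−2) − p(n−5) − p(n−7) + …: p(24) = p(23) + p(22) − p(19) − p(17) + p(12) + p(9) − p(2) = 1,255 + 1,002 − 490 − 297 + 77 + 30 − 2 = 1,575.
p(7) = p(6) + p(5) − p(2) − p(0) = 11 + 7 − 2 − 1 = 15.
Difference = 1,575 − 15 = 1,560.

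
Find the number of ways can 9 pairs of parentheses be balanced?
4,862

Using the Catalan number formula: C_n = C(2n, n) / (n+1)
C_9 = C(18, 9) / (9+1)
     = 48620 / 10
     = 4,862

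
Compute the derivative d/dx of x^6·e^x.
(6x^5 + x^6)e^x

Reasoning: Product rule: d/dx[x^6]·e^x + x^6·d/dx[e^x] = 6x^{5}e^x + x^6e^x.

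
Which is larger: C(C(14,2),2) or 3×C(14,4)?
C(C(14,2),2)

Working:
C(C(14,2),2)=4,095, 3×C(14,4)=3,003.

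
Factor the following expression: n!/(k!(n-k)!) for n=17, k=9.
This is the binomial coefficient C(17,9) = 24,310.
Final answer: C(17,9) = 24,310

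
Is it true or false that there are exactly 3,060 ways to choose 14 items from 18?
True

C(18,14) = 3,060.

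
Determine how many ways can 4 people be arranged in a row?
24

Solution: Arrangements of 4 distinct objects: 4! = 24.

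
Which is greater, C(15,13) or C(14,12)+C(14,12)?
C(14,12)+C(14,12)

Solution: C(15,13)=105; C(14,12)+C(14,12)=91+91=182.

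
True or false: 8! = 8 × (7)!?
By definition n! = n × (n-1)!, so 8! = 8 × 7!.
Final answer: True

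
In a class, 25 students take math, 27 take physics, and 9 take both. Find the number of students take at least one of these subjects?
|A∪B| = |A|+|B|-|A∩B| = 25+27-9 = 43.
Final answer: 43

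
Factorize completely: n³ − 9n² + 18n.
n³ − 9n² + 18n = n(n² − 9n + 18) = n(n − 3)(n − 6).

Answer: n(n − 3)(n − 6)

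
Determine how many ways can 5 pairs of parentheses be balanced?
42

Working:
Using the Catalan number formula: C_n = C(2n, n) / (n+1)
C_5 = C(10, 5) / (5+1)
     = 252 / 6
     = 42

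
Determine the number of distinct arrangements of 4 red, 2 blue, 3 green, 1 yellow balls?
12,600

Reasoning: Multinomial: 10!/(4! × 2! × 3! × 1!) = 12,600.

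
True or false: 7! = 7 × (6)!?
True

Reasoning: By definition n! = n × (n-1)!, so 7! = 7 × 6!.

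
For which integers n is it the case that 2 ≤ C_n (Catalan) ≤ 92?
2, 3, 4, 5

Solution: C_1=1; C_2=2; C_3=5; C_4=14; C_5=42; C_6=132. So valid n = 2, 3, 4, 5.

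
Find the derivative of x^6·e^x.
(6x^5 + x^6)e^x

Product rule: d/dx[x^6]·e^x + x^6·d/dx[e^x] = 6x^{5}e^x + x^6e^x.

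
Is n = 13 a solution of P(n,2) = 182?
P(13,2) = 13·12 = 156, which does not equal 182.
Final answer: No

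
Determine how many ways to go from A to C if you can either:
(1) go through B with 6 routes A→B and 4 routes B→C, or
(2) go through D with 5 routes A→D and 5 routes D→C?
49

Route via B: 6×4=24. Route via D: 5×5=25. Total: 49.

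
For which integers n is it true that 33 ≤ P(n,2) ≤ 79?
7, 8, 9

Working:
P(6,2)=30; P(7,2)=42; P(8,2)=56; P(9,2)=72; P(10,2)=90. So valid n = 7, 8, 9.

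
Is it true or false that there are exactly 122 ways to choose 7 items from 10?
C(10,7) = 120 ≠ 122.

Answer: False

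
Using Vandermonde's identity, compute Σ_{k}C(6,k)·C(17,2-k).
= C(6+17,2) = C(23,2) = 253.

Answer: 253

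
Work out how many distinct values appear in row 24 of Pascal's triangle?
Row 24 has entries C(24,0)..C(24,24); by symmetry C(24,k)=C(24,24-k), giving 13 distinct values.
Final answer: 13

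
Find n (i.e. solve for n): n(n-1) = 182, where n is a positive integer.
14

n² − n − 182 = 0, so n = (1 ± √(1 + 4·182))/2 = (1 ± √729)/2 = (1 ± 27)/2, i.e. n = 14 or n = -13. Taking the positive root, n = 14 (check: 14×13 = 182).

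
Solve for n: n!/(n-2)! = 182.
14

Solution: n!/(n-2)! = n×(n-1), a product of 2 consecutive integers ≈ (n−0.5)^2. 182^(1/2) + 0.5 ≈ 14.0; check n = 14: 14×13 = 182 ✓. So n = 14.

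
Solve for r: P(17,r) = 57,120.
4

Reasoning: P(17,r) = 17·16·…·(17−r+1), a product of r factors. Multiplying down from 17: 17 = 17; 17·16 = 272; 17·16·15 = 4,080; 17·16·15·14 = 57,120 ✓ (4 factors). So r = 4.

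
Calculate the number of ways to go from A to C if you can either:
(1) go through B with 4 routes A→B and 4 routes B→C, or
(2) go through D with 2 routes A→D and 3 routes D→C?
22

Explanation: Route via B: 4×4=16. Route via D: 2×3=6. Total: 22.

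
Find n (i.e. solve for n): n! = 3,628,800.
n! is strictly increasing. 8! = 40,320, 9! = 362,880, 10! = 3,628,800 ✓. So n = 10.

Answer: 10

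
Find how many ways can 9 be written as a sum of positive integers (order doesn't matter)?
30

Reasoning: Pentagonal recurrence p(n) = p(n−1) + p(n−2) − p(n−5) − p(n−7) + …: p(9) = p(8) + p(7) − p(4) − p(2) = 22 + 15 − 5 − 2 = 30.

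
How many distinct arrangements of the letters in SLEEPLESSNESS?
Word has 13 letters (S=5, L=2, E=4, P=1, N=1). Arrangements: 13!/Π(k!) = 1,081,080.
Final answer: 1,081,080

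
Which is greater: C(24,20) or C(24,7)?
C(24,20)=10,626, C(24,7)=346,104.
Final answer: C(24,7)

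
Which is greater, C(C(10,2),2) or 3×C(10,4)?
C(C(10,2),2)

Reasoning: C(C(10,2),2)=990, 3×C(10,4)=630.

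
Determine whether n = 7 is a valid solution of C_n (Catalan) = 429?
Yes

Explanation: C_7 = C(14,7)/(7+1) = 3,432/8 = 429, which equals 429.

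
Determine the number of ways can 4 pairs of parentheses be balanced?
14

Solution: Using the Catalan number formula: C_n = C(2n, n) / (n+1)
C_4 = C(8, 4) / (4+1)
     = 70 / 5
     = 14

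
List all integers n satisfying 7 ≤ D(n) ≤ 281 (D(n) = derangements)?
4, 5, 6

Reasoning: Using D(n) = (n−1)[D(n−1) + D(n−2)] with D(1)=0, D(2)=1: D(3)=2; D(4)=9; D(5)=44; D(6)=265; D(7)=1,854. So valid n = 4, 5, 6.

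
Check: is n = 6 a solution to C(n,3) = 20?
Yes

Reasoning: C(6,3) = 6·5·4/3! = 120/6 = 20, which equals 20.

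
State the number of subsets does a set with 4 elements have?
16

Solution: Each element can be included or excluded: 2^4 = 16.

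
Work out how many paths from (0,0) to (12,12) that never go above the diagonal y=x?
208,012

Counted by the Catalan number C_12: C_12 = C(24,12)/(12+1) = 2,704,156/13 = 208,012.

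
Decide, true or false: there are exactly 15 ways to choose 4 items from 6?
True

Working:
C(6,4) = 15.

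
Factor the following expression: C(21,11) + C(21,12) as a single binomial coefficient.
C(22,12)

Solution: By Pascal's identity: C(21,11) + C(21,12) = C(22,12) = 646,646.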